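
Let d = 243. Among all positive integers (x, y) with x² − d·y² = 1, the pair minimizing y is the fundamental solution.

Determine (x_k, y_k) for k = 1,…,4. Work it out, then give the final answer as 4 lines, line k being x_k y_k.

70226 4505
9863382151 632736260
1385331749802026 88869073185015
194572614913330773601 12481839066348990520

d=243: √d = [15; 1,1,2,3,15,3,2,1,1,30] (ℓ=10, even), read p_9/q_9
i=0: a=15 ⇒ p=15, q=1
…
i=2: a=1 ⇒ p=31, q=2
i=3: a=2 ⇒ p=78, q=5
i=4: a=3 ⇒ p=265, q=17
…
i=6: a=3 ⇒ p=12424, q=797
…
i=8: a=1 ⇒ p=41325, q=2651
i=9: a=1 ⇒ p=70226, q=4505
(x₁, y₁) = (70226, 4505);  70226² − 243·4505² = 1 ✓
(x_2, y_2) = (70226·70226 + 243·4505·4505, 70226·4505 + 4505·70226) = (9863382151, 632736260)
(x_3, y_3) = (70226·9863382151 + 243·4505·632736260, 70226·632736260 + 4505·9863382151) = (1385331749802026, 88869073185015)
(x_4, y_4) = (70226·1385331749802026 + 243·4505·88869073185015, 70226·88869073185015 + 4505·1385331749802026) = (194572614913330773601, 12481839066348990520)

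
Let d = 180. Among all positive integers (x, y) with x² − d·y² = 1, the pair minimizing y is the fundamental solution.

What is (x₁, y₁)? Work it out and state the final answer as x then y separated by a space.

√180 = [13; 2,2,2,26, …], period ℓ=4 (even) → k=3
i=0: a=13 ⇒ p=13, q=1
i=1: a=2 ⇒ p=27, q=2
i=2: a=2 ⇒ p=67, q=5
i=3: a=2 ⇒ p=161, q=12
→ (161, 12).  Check: 161²=25921, 180·12²=25920, difference 1.

161 12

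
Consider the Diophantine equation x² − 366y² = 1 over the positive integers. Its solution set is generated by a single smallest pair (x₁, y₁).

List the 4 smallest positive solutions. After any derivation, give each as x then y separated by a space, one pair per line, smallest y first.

√366 = [19; 7,1,1,1,2,12,2,1,1,1,7,38, …], period ℓ=12 (even) → k=11
a_0=19:  p_0=19·1+0=19,  q_0=19·0+1=1
a_1=7:  p_1=7·19+1=134,  q_1=7·1+0=7
a_2=1:  p_2=1·134+19=153,  q_2=1·7+1=8
…
a_4=1:  p_4=1·287+153=440,  q_4=1·15+8=23
a_5=2:  p_5=2·440+287=1167,  q_5=2·23+15=61
a_6=12:  p_6=12·1167+440=14444,  q_6=12·61+23=755
a_7=2:  p_7=2·14444+1167=30055,  q_7=2·755+61=1571
a_8=1:  p_8=1·30055+14444=44499,  q_8=1·1571+755=2326
…
a_10=1:  p_10=1·74554+44499=119053,  q_10=1·3897+2326=6223
a_11=7:  p_11=7·119053+74554=907925,  q_11=7·6223+3897=47458
→ (907925, 47458).  Check: 907925²=824327805625, 366·47458²=824327805624, difference 1.
(x_2, y_2) = (907925·907925 + 366·47458·47458, 907925·47458 + 47458·907925) = (1648655611249, 86176609300)
(x_3, y_3) = (907925·1648655611249 + 366·47458·86176609300, 907925·86176609300 + 47458·1648655611249) = (2993711291685588725, 156483795997357542)
(x_4, y_4) = (907925·2993711291685588725 + 366·47458·156483795997357542, 907925·156483795997357542 + 47458·2993711291685588725) = (5436130649005627630680001, 284151100961715516031400)

907925 47458
1648655611249 86176609300
2993711291685588725 156483795997357542
5436130649005627630680001 284151100961715516031400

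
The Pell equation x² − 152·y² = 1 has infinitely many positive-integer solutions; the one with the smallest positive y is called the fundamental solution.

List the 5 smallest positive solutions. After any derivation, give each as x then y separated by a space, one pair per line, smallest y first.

[12; 3,24] for √152; ℓ=2 ⇒ convergent index 1
a_0=12:  p_0=12·1+0=12,  q_0=12·0+1=1
a_1=3:  p_1=3·12+1=37,  q_1=3·1+0=3
→ (37, 3).  Check: 37²=1369, 152·3²=1368, difference 1.
(37+3√152)^2 = 2737 + 222√152
(37+3√152)^3 = 202501 + 16425√152
(37+3√152)^4 = 14982337 + 1215228√152
(37+3√152)^5 = 1108490437 + 89910447√152

37 3
2737 222
202501 16425
14982337 1215228
1108490437 89910447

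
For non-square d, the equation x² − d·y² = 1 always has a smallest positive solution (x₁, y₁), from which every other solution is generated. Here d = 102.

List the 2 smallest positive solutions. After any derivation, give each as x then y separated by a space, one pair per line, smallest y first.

√102 = [10; 10,20, …], period ℓ=2 (even) → k=1
i=0: a=10 ⇒ p=10, q=1
i=1: a=10 ⇒ p=101, q=10
(x₁, y₁) = (101, 10);  101² − 102·10² = 1 ✓
(101+10√102)^2 = 20401 + 2020√102

101 10
20401 2020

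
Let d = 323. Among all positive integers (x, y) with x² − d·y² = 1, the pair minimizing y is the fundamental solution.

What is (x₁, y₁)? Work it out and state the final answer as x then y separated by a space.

√323 → a₀=17, period (1,34); ℓ=2 even so k=1
step 0: (17, 1)  from 17·(1,0) + (0,1)
step 1: (18, 1)  from 1·(17,1) + (1,0)
(x₁, y₁) = (18, 1);  18² − 323·1² = 1 ✓

18 1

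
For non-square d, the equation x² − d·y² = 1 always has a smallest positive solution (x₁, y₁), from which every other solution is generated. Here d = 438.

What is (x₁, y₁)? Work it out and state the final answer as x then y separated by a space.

293 14

[20; 1,12,1,40] for √438; ℓ=4 ⇒ convergent index 3
step 0: (20, 1)  from 20·(1,0) + (0,1)
step 1: (21, 1)  from 1·(20,1) + (1,0)
step 2: (272, 13)  from 12·(21,1) + (20,1)
step 3: (293, 14)  from 1·(272,13) + (21,1)
→ (293, 14).  Check: 293²=85849, 438·14²=85848, difference 1.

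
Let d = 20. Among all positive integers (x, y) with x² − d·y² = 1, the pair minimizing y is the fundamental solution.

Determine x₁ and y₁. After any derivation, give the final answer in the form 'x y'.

9 2

√20 → a₀=4, period (2,8); ℓ=2 even so k=1
a_0=4:  p_0=4·1+0=4,  q_0=4·0+1=1
a_1=2:  p_1=2·4+1=9,  q_1=2·1+0=2
→ (9, 2).  Check: 9²=81, 20·2²=80, difference 1.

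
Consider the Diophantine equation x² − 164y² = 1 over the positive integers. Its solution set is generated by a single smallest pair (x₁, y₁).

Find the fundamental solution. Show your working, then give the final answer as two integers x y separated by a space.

2049 160

d=164: √d = [12; 1,4,6,4,1,24] (ℓ=6, even), read p_5/q_5
i=0: a=12 ⇒ p=12, q=1
i=1: a=1 ⇒ p=13, q=1
i=2: a=4 ⇒ p=64, q=5
…
i=4: a=4 ⇒ p=1652, q=129
i=5: a=1 ⇒ p=2049, q=160
→ (2049, 160).  Check: 2049²=4198401, 164·160²=4198400, difference 1.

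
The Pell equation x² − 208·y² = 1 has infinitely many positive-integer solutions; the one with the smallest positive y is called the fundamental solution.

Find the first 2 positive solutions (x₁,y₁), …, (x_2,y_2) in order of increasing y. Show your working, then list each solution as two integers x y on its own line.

[14; 2,2,1,2,2,28] for √208; ℓ=6 ⇒ convergent index 5
i=0: a=14 ⇒ p=14, q=1
…
i=4: a=2 ⇒ p=274, q=19
i=5: a=2 ⇒ p=649, q=45
→ (649, 45).  Check: 649²=421201, 208·45²=421200, difference 1.
n=2: (649,45)∘(649,45) = (649·649+208·45·45, 649·45+45·649) = (842401,58410)

649 45
842401 58410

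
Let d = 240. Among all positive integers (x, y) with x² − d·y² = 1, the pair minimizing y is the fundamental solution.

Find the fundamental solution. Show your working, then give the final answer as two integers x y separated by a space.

[15; 2,30] for √240; ℓ=2 ⇒ convergent index 1
i=0: a=15 ⇒ p=15, q=1
i=1: a=2 ⇒ p=31, q=2
→ (31, 2).  Check: 31²=961, 240·2²=960, difference 1.

31 2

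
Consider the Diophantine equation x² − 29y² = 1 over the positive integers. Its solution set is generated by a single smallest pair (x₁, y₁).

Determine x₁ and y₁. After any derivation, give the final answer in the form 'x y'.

9801 1820

d=29: √d = [5; 2,1,1,2,10] (ℓ=5, odd), read p_9/q_9
i=0: a=5 ⇒ p=5, q=1
i=1: a=2 ⇒ p=11, q=2
i=2: a=1 ⇒ p=16, q=3
i=3: a=1 ⇒ p=27, q=5
i=4: a=2 ⇒ p=70, q=13
i=5: a=10 ⇒ p=727, q=135
…
i=7: a=1 ⇒ p=2251, q=418
i=8: a=1 ⇒ p=3775, q=701
i=9: a=2 ⇒ p=9801, q=1820
fundamental: x₁=9801, y₁=1820  (since 96059601 − 29·3312400 = 1)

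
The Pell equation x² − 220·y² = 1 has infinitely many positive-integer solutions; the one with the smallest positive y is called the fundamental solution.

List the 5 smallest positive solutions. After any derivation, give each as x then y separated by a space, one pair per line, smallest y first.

[14; 1,4,1,28] for √220; ℓ=4 ⇒ convergent index 3
a_0=14:  p_0=14·1+0=14,  q_0=14·0+1=1
…
a_2=4:  p_2=4·15+14=74,  q_2=4·1+1=5
a_3=1:  p_3=1·74+15=89,  q_3=1·5+1=6
fundamental: x₁=89, y₁=6  (since 7921 − 220·36 = 1)
(89+6√220)^2 = 15841 + 1068√220
(89+6√220)^3 = 2819609 + 190098√220
(89+6√220)^4 = 501874561 + 33836376√220
(89+6√220)^5 = 89330852249 + 6022684830√220

89 6
15841 1068
2819609 190098
501874561 33836376
89330852249 6022684830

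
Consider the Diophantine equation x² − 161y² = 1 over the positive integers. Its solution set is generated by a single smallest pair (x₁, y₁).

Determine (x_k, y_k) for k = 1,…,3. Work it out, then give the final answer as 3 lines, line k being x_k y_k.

[12; 1,2,4,1,2,1,4,2,1,24] for √161; ℓ=10 ⇒ convergent index 9
a_0=12:  p_0=12·1+0=12,  q_0=12·0+1=1
a_1=1:  p_1=1·12+1=13,  q_1=1·1+0=1
…
a_3=4:  p_3=4·38+13=165,  q_3=4·3+1=13
a_4=1:  p_4=1·165+38=203,  q_4=1·13+3=16
…
a_6=1:  p_6=1·571+203=774,  q_6=1·45+16=61
a_7=4:  p_7=4·774+571=3667,  q_7=4·61+45=289
a_8=2:  p_8=2·3667+774=8108,  q_8=2·289+61=639
a_9=1:  p_9=1·8108+3667=11775,  q_9=1·639+289=928
fundamental: x₁=11775, y₁=928  (since 138650625 − 161·861184 = 1)
n=2: (11775,928)∘(11775,928) = (11775·11775+161·928·928, 11775·928+928·11775) = (277301249,21854400)
n=3: (277301249,21854400)∘(11775,928) = (11775·277301249+161·928·21854400, 11775·21854400+928·277301249) = (6530444402175,514671119072)

11775 928
277301249 21854400
6530444402175 514671119072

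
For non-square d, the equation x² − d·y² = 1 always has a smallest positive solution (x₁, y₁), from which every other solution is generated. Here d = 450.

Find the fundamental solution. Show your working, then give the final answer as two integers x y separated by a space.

√450 → a₀=21, period (4,1,2,4,2,1,4,42); ℓ=8 even so k=7
i=0: a=21 ⇒ p=21, q=1
i=1: a=4 ⇒ p=85, q=4
i=2: a=1 ⇒ p=106, q=5
i=3: a=2 ⇒ p=297, q=14
i=4: a=4 ⇒ p=1294, q=61
i=5: a=2 ⇒ p=2885, q=136
i=6: a=1 ⇒ p=4179, q=197
i=7: a=4 ⇒ p=19601, q=924
→ (19601, 924).  Check: 19601²=384199201, 450·924²=384199200, difference 1.

19601 924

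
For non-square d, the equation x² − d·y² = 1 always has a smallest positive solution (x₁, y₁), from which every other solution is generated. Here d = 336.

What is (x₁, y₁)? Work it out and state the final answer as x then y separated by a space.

55 3

d=336: √d = [18; 3,36] (ℓ=2, even), read p_1/q_1
step 0: (18, 1)  from 18·(1,0) + (0,1)
step 1: (55, 3)  from 3·(18,1) + (1,0)
→ (55, 3).  Check: 55²=3025, 336·3²=3024, difference 1.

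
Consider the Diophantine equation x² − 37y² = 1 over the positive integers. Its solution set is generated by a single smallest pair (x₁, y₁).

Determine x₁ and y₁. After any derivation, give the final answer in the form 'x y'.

d=37: √d = [6; 12] (ℓ=1, odd), read p_1/q_1
step 0: (6, 1)  from 6·(1,0) + (0,1)
step 1: (73, 12)  from 12·(6,1) + (1,0)
→ (73, 12).  Check: 73²=5329, 37·12²=5328, difference 1.

73 12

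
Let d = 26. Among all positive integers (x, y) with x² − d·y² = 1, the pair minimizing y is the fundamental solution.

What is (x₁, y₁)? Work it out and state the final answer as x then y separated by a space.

51 10

√26 = [5; 10, …], period ℓ=1 (odd) → k=1
i=0: a=5 ⇒ p=5, q=1
i=1: a=10 ⇒ p=51, q=10
fundamental: x₁=51, y₁=10  (since 2601 − 26·100 = 1)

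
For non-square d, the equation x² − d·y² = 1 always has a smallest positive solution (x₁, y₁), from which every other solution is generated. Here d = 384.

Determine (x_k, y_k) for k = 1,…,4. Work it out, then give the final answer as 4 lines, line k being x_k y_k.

[19; 1,1,2,9,2,1,1,38] for √384; ℓ=8 ⇒ convergent index 7
i=0: a=19 ⇒ p=19, q=1
…
i=4: a=9 ⇒ p=921, q=47
…
i=6: a=1 ⇒ p=2861, q=146
i=7: a=1 ⇒ p=4801, q=245
(x₁, y₁) = (4801, 245);  4801² − 384·245² = 1 ✓
(4801+245√384)^2 = 46099201 + 2352490√384
(4801+245√384)^3 = 442644523201 + 22588608735√384
(4801+245√384)^4 = 4250272665676801 + 216895818720980√384

4801 245
46099201 2352490
442644523201 22588608735
4250272665676801 216895818720980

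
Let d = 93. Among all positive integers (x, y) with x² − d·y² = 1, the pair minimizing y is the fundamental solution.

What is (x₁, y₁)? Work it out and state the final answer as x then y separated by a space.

d=93: √d = [9; 1,1,1,4,6,4,1,1,1,18] (ℓ=10, even), read p_9/q_9
k=0  a_k=9  p_k/q_k = 9/1
k=1  a_k=1  p_k/q_k = 10/1
k=2  a_k=1  p_k/q_k = 19/2
k=3  a_k=1  p_k/q_k = 29/3
k=4  a_k=4  p_k/q_k = 135/14
…
k=8  a_k=1  p_k/q_k = 7821/811
k=9  a_k=1  p_k/q_k = 12151/1260
→ (12151, 1260).  Check: 12151²=147646801, 93·1260²=147646800, difference 1.

12151 1260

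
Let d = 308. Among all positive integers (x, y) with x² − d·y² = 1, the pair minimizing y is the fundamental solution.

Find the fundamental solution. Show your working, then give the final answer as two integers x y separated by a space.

√308 → a₀=17, period (1,1,4,1,1,34); ℓ=6 even so k=5
i=0: a=17 ⇒ p=17, q=1
i=1: a=1 ⇒ p=18, q=1
i=2: a=1 ⇒ p=35, q=2
…
i=4: a=1 ⇒ p=193, q=11
i=5: a=1 ⇒ p=351, q=20
(x₁, y₁) = (351, 20);  351² − 308·20² = 1 ✓

351 20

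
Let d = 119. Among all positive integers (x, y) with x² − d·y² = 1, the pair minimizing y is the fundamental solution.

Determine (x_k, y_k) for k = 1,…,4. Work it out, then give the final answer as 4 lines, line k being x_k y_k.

√119 = [10; 1,9,1,20, …], period ℓ=4 (even) → k=3
k=0  a_k=10  p_k/q_k = 10/1
k=1  a_k=1  p_k/q_k = 11/1
k=2  a_k=9  p_k/q_k = 109/10
k=3  a_k=1  p_k/q_k = 120/11
(x₁, y₁) = (120, 11);  120² − 119·11² = 1 ✓
n=2: (120,11)∘(120,11) = (120·120+119·11·11, 120·11+11·120) = (28799,2640)
n=3: (28799,2640)∘(120,11) = (120·28799+119·11·2640, 120·2640+11·28799) = (6911640,633589)
n=4: (6911640,633589)∘(120,11) = (120·6911640+119·11·633589, 120·633589+11·6911640) = (1658764801,152058720)

120 11
28799 2640
6911640 633589
1658764801 152058720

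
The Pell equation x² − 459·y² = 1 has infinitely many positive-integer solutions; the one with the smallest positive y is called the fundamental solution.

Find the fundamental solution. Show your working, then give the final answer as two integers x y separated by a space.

499850 23331

d=459: √d = [21; 2,2,1,4,21,4,1,2,2,42] (ℓ=10, even), read p_9/q_9
step 0: (21, 1)  from 21·(1,0) + (0,1)
step 1: (43, 2)  from 2·(21,1) + (1,0)
…
step 3: (150, 7)  from 1·(107,5) + (43,2)
step 4: (707, 33)  from 4·(150,7) + (107,5)
step 5: (14997, 700)  from 21·(707,33) + (150,7)
…
step 8: (212079, 9899)  from 2·(75692,3533) + (60695,2833)
step 9: (499850, 23331)  from 2·(212079,9899) + (75692,3533)
(x₁, y₁) = (499850, 23331);  499850² − 459·23331² = 1 ✓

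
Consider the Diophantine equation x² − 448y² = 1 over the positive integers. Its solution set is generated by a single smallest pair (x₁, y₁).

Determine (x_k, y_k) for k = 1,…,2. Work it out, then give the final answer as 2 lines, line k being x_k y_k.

d=448: √d = [21; 6,42] (ℓ=2, even), read p_1/q_1
a_0=21:  p_0=21·1+0=21,  q_0=21·0+1=1
a_1=6:  p_1=6·21+1=127,  q_1=6·1+0=6
→ (127, 6).  Check: 127²=16129, 448·6²=16128, difference 1.
(x_2, y_2) = (127·127 + 448·6·6, 127·6 + 6·127) = (32257, 1524)

127 6
32257 1524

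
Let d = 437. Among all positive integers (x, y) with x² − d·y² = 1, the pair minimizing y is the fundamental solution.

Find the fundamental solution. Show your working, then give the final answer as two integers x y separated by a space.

4599 220

d=437: √d = [20; 1,9,2,9,1,40] (ℓ=6, even), read p_5/q_5
a_0=20:  p_0=20·1+0=20,  q_0=20·0+1=1
…
a_2=9:  p_2=9·21+20=209,  q_2=9·1+1=10
a_3=2:  p_3=2·209+21=439,  q_3=2·10+1=21
a_4=9:  p_4=9·439+209=4160,  q_4=9·21+10=199
a_5=1:  p_5=1·4160+439=4599,  q_5=1·199+21=220
(x₁, y₁) = (4599, 220);  4599² − 437·220² = 1 ✓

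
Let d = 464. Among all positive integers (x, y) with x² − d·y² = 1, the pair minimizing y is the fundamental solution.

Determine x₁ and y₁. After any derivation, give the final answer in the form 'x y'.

√464 = [21; 1,1,5,1,1,1,5,1,1,42, …], period ℓ=10 (even) → k=9
step 0: (21, 1)  from 21·(1,0) + (0,1)
…
step 3: (237, 11)  from 5·(43,2) + (22,1)
step 4: (280, 13)  from 1·(237,11) + (43,2)
step 5: (517, 24)  from 1·(280,13) + (237,11)
step 6: (797, 37)  from 1·(517,24) + (280,13)
…
step 8: (5299, 246)  from 1·(4502,209) + (797,37)
step 9: (9801, 455)  from 1·(5299,246) + (4502,209)
(x₁, y₁) = (9801, 455);  9801² − 464·455² = 1 ✓

9801 455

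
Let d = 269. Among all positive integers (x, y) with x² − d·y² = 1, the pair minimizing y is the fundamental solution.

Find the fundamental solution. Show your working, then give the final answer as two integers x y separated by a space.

√269 = [16; 2,2,32, …], period ℓ=3 (odd) → k=5
a_0=16:  p_0=16·1+0=16,  q_0=16·0+1=1
a_1=2:  p_1=2·16+1=33,  q_1=2·1+0=2
a_2=2:  p_2=2·33+16=82,  q_2=2·2+1=5
a_3=32:  p_3=32·82+33=2657,  q_3=32·5+2=162
a_4=2:  p_4=2·2657+82=5396,  q_4=2·162+5=329
a_5=2:  p_5=2·5396+2657=13449,  q_5=2·329+162=820
fundamental: x₁=13449, y₁=820  (since 180875601 − 269·672400 = 1)

13449 820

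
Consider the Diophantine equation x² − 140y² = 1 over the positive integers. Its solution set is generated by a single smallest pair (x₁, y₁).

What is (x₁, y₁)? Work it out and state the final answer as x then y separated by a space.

[11; 1,4,1,22] for √140; ℓ=4 ⇒ convergent index 3
a_0=11:  p_0=11·1+0=11,  q_0=11·0+1=1
a_1=1:  p_1=1·11+1=12,  q_1=1·1+0=1
a_2=4:  p_2=4·12+11=59,  q_2=4·1+1=5
a_3=1:  p_3=1·59+12=71,  q_3=1·5+1=6
→ (71, 6).  Check: 71²=5041, 140·6²=5040, difference 1.

71 6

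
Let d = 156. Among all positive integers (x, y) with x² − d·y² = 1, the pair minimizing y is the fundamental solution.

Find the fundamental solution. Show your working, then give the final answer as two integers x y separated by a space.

d=156: √d = [12; 2,24] (ℓ=2, even), read p_1/q_1
k=0  a_k=12  p_k/q_k = 12/1
k=1  a_k=2  p_k/q_k = 25/2
(x₁, y₁) = (25, 2);  25² − 156·2² = 1 ✓

25 2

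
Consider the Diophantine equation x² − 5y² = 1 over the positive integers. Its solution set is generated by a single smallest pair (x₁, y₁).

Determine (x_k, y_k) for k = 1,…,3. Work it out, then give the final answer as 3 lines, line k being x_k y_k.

9 4
161 72
2889 1292

d=5: √d = [2; 4] (ℓ=1, odd), read p_1/q_1
a_0=2:  p_0=2·1+0=2,  q_0=2·0+1=1
a_1=4:  p_1=4·2+1=9,  q_1=4·1+0=4
fundamental: x₁=9, y₁=4  (since 81 − 5·16 = 1)
n=2: (9,4)∘(9,4) = (9·9+5·4·4, 9·4+4·9) = (161,72)
n=3: (161,72)∘(9,4) = (9·161+5·4·72, 9·72+4·161) = (2889,1292)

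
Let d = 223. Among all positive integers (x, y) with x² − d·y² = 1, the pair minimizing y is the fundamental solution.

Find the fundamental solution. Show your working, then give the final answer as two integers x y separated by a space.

[14; 1,13,1,28] for √223; ℓ=4 ⇒ convergent index 3
step 0: (14, 1)  from 14·(1,0) + (0,1)
step 1: (15, 1)  from 1·(14,1) + (1,0)
step 2: (209, 14)  from 13·(15,1) + (14,1)
step 3: (224, 15)  from 1·(209,14) + (15,1)
→ (224, 15).  Check: 224²=50176, 223·15²=50175, difference 1.

224 15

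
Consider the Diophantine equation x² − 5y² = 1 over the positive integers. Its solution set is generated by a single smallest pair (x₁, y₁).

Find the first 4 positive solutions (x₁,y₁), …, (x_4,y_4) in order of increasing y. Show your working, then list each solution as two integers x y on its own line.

9 4
161 72
2889 1292
51841 23184

[2; 4] for √5; ℓ=1 ⇒ convergent index 1
a_0=2:  p_0=2·1+0=2,  q_0=2·0+1=1
a_1=4:  p_1=4·2+1=9,  q_1=4·1+0=4
fundamental: x₁=9, y₁=4  (since 81 − 5·16 = 1)
k=2:  x_2 = 9·9+5·4·4 = 161,  y_2 = 9·4+4·9 = 72
k=3:  x_3 = 9·161+5·4·72 = 2889,  y_3 = 9·72+4·161 = 1292
k=4:  x_4 = 9·2889+5·4·1292 = 51841,  y_4 = 9·1292+4·2889 = 23184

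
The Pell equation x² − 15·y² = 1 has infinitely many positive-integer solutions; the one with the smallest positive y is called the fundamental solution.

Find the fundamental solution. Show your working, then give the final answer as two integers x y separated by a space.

4 1

d=15: √d = [3; 1,6] (ℓ=2, even), read p_1/q_1
step 0: (3, 1)  from 3·(1,0) + (0,1)
step 1: (4, 1)  from 1·(3,1) + (1,0)
fundamental: x₁=4, y₁=1  (since 16 − 15·1 = 1)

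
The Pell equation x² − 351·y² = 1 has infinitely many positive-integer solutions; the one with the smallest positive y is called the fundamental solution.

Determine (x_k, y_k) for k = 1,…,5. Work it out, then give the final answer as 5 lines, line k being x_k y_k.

62425 3332
7793761249 416000200
973051091875225 51937624966668
121485428812828080001 6484412476672499600
15167455786308534696249625 809578897660623950093332

√351 → a₀=18, period (1,2,1,3,2,2,2,3,1,2,1,36); ℓ=12 even so k=11
a_0=18:  p_0=18·1+0=18,  q_0=18·0+1=1
a_1=1:  p_1=1·18+1=19,  q_1=1·1+0=1
…
a_5=2:  p_5=2·281+75=637,  q_5=2·15+4=34
a_6=2:  p_6=2·637+281=1555,  q_6=2·34+15=83
…
a_8=3:  p_8=3·3747+1555=12796,  q_8=3·200+83=683
…
a_10=2:  p_10=2·16543+12796=45882,  q_10=2·883+683=2449
a_11=1:  p_11=1·45882+16543=62425,  q_11=1·2449+883=3332
fundamental: x₁=62425, y₁=3332  (since 3896880625 − 351·11102224 = 1)
(62425+3332√351)^2 = 7793761249 + 416000200√351
(62425+3332√351)^3 = 973051091875225 + 51937624966668√351
(62425+3332√351)^4 = 121485428812828080001 + 6484412476672499600√351
(62425+3332√351)^5 = 15167455786308534696249625 + 809578897660623950093332√351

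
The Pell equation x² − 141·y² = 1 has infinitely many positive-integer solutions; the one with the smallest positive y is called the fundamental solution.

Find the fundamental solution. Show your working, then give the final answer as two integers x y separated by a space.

95 8

[11; 1,6,1,22] for √141; ℓ=4 ⇒ convergent index 3
i=0: a=11 ⇒ p=11, q=1
i=1: a=1 ⇒ p=12, q=1
i=2: a=6 ⇒ p=83, q=7
i=3: a=1 ⇒ p=95, q=8
→ (95, 8).  Check: 95²=9025, 141·8²=9024, difference 1.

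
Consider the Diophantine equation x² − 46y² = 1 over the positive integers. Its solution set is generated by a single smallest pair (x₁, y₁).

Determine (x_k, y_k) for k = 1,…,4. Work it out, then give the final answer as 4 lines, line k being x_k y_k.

√46 = [6; 1,3,1,1,2,6,2,1,1,3,1,12, …], period ℓ=12 (even) → k=11
step 0: (6, 1)  from 6·(1,0) + (0,1)
…
step 2: (27, 4)  from 3·(7,1) + (6,1)
…
step 4: (61, 9)  from 1·(34,5) + (27,4)
step 5: (156, 23)  from 2·(61,9) + (34,5)
step 6: (997, 147)  from 6·(156,23) + (61,9)
…
step 9: (5297, 781)  from 1·(3147,464) + (2150,317)
step 10: (19038, 2807)  from 3·(5297,781) + (3147,464)
step 11: (24335, 3588)  from 1·(19038,2807) + (5297,781)
fundamental: x₁=24335, y₁=3588  (since 592192225 − 46·12873744 = 1)
(24335+3588√46)^2 = 1184384449 + 174627960√46
(24335+3588√46)^3 = 57643991108495 + 8499142809612√46
(24335+3588√46)^4 = 2805533046066067201 + 413653280369188080√46

24335 3588
1184384449 174627960
57643991108495 8499142809612
2805533046066067201 413653280369188080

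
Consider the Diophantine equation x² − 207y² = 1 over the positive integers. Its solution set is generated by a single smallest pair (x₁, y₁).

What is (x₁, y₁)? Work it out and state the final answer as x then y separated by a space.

1151 80

√207 = [14; 2,1,1,2,1,1,2,28, …], period ℓ=8 (even) → k=7
i=0: a=14 ⇒ p=14, q=1
…
i=2: a=1 ⇒ p=43, q=3
i=3: a=1 ⇒ p=72, q=5
i=4: a=2 ⇒ p=187, q=13
…
i=6: a=1 ⇒ p=446, q=31
i=7: a=2 ⇒ p=1151, q=80
fundamental: x₁=1151, y₁=80  (since 1324801 − 207·6400 = 1)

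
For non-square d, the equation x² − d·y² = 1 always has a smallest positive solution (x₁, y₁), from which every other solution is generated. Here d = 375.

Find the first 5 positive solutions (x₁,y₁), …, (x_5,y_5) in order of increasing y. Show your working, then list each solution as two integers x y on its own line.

[19; 2,1,2,1,5,1,2,1,2,38] for √375; ℓ=10 ⇒ convergent index 9
step 0: (19, 1)  from 19·(1,0) + (0,1)
…
step 3: (155, 8)  from 2·(58,3) + (39,2)
…
step 7: (4086, 211)  from 2·(1433,74) + (1220,63)
step 8: (5519, 285)  from 1·(4086,211) + (1433,74)
step 9: (15124, 781)  from 2·(5519,285) + (4086,211)
→ (15124, 781).  Check: 15124²=228735376, 375·781²=228735375, difference 1.
(15124+781√375)^2 = 457470751 + 23623688√375
(15124+781√375)^3 = 13837575261124 + 714569313843√375
(15124+781√375)^4 = 418558976041008001 + 21614292581499376√375
(15124+781√375)^5 = 12660571893450834753124 + 653789121290623811405√375

15124 781
457470751 23623688
13837575261124 714569313843
418558976041008001 21614292581499376
12660571893450834753124 653789121290623811405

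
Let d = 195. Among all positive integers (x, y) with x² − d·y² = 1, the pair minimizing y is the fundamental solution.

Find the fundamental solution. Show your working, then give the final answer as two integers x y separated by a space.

√195 = [13; 1,26, …], period ℓ=2 (even) → k=1
a_0=13:  p_0=13·1+0=13,  q_0=13·0+1=1
a_1=1:  p_1=1·13+1=14,  q_1=1·1+0=1
→ (14, 1).  Check: 14²=196, 195·1²=195, difference 1.

14 1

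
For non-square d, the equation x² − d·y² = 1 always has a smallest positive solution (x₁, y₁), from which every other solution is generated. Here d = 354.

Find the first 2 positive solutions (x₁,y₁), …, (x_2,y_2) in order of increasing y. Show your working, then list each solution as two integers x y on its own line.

d=354: √d = [18; 1,4,2,2,18,2,2,4,1,36] (ℓ=10, even), read p_9/q_9
k=0  a_k=18  p_k/q_k = 18/1
k=1  a_k=1  p_k/q_k = 19/1
…
k=5  a_k=18  p_k/q_k = 9351/497
…
k=8  a_k=4  p_k/q_k = 210294/11177
k=9  a_k=1  p_k/q_k = 258065/13716
(x₁, y₁) = (258065, 13716);  258065² − 354·13716² = 1 ✓
(x_2, y_2) = (258065·258065 + 354·13716·13716, 258065·13716 + 13716·258065) = (133195088449, 7079239080)

258065 13716
133195088449 7079239080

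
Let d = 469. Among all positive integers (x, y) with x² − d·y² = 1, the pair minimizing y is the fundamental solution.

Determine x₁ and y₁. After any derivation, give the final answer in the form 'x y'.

[21; 1,1,1,10,6,10,1,1,1,42] for √469; ℓ=10 ⇒ convergent index 9
step 0: (21, 1)  from 21·(1,0) + (0,1)
step 1: (22, 1)  from 1·(21,1) + (1,0)
step 2: (43, 2)  from 1·(22,1) + (21,1)
step 3: (65, 3)  from 1·(43,2) + (22,1)
step 4: (693, 32)  from 10·(65,3) + (43,2)
step 5: (4223, 195)  from 6·(693,32) + (65,3)
step 6: (42923, 1982)  from 10·(4223,195) + (693,32)
step 7: (47146, 2177)  from 1·(42923,1982) + (4223,195)
step 8: (90069, 4159)  from 1·(47146,2177) + (42923,1982)
step 9: (137215, 6336)  from 1·(90069,4159) + (47146,2177)
→ (137215, 6336).  Check: 137215²=18827956225, 469·6336²=18827956224, difference 1.

137215 6336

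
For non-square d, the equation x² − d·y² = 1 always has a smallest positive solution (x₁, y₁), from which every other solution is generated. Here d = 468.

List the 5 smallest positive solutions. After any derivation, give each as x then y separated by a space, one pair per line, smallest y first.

649 30
842401 38940
1093435849 50544090
1419278889601 65606189880
1842222905266249 85156783920150

[21; 1,1,1,2,1,1,1,42] for √468; ℓ=8 ⇒ convergent index 7
i=0: a=21 ⇒ p=21, q=1
…
i=2: a=1 ⇒ p=43, q=2
…
i=6: a=1 ⇒ p=411, q=19
i=7: a=1 ⇒ p=649, q=30
→ (649, 30).  Check: 649²=421201, 468·30²=421200, difference 1.
(x_2, y_2) = (649·649 + 468·30·30, 649·30 + 30·649) = (842401, 38940)
(x_3, y_3) = (649·842401 + 468·30·38940, 649·38940 + 30·842401) = (1093435849, 50544090)
(x_4, y_4) = (649·1093435849 + 468·30·50544090, 649·50544090 + 30·1093435849) = (1419278889601, 65606189880)
(x_5, y_5) = (649·1419278889601 + 468·30·65606189880, 649·65606189880 + 30·1419278889601) = (1842222905266249, 85156783920150)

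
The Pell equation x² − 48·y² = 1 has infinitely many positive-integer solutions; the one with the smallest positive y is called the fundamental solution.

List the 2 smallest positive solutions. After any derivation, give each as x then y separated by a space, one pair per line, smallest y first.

7 1
97 14

√48 = [6; 1,12, …], period ℓ=2 (even) → k=1
i=0: a=6 ⇒ p=6, q=1
i=1: a=1 ⇒ p=7, q=1
fundamental: x₁=7, y₁=1  (since 49 − 48·1 = 1)
(7+1√48)^2 = 97 + 14√48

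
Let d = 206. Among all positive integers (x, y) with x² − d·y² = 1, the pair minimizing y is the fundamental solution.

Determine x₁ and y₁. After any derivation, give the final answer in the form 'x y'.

59535 4148

[14; 2,1,5,14,5,1,2,28] for √206; ℓ=8 ⇒ convergent index 7
k=0  a_k=14  p_k/q_k = 14/1
…
k=2  a_k=1  p_k/q_k = 43/3
…
k=6  a_k=1  p_k/q_k = 20998/1463
k=7  a_k=2  p_k/q_k = 59535/4148
→ (59535, 4148).  Check: 59535²=3544416225, 206·4148²=3544416224, difference 1.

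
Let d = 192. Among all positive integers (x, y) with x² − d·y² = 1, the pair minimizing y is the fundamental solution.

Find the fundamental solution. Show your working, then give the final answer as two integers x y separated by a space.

d=192: √d = [13; 1,5,1,26] (ℓ=4, even), read p_3/q_3
i=0: a=13 ⇒ p=13, q=1
…
i=2: a=5 ⇒ p=83, q=6
i=3: a=1 ⇒ p=97, q=7
→ (97, 7).  Check: 97²=9409, 192·7²=9408, difference 1.

97 7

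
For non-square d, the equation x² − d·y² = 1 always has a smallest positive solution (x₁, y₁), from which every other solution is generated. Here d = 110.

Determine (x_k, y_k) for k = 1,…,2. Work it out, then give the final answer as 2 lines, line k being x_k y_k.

21 2
881 84

[10; 2,20] for √110; ℓ=2 ⇒ convergent index 1
k=0  a_k=10  p_k/q_k = 10/1
k=1  a_k=2  p_k/q_k = 21/2
(x₁, y₁) = (21, 2);  21² − 110·2² = 1 ✓
(x_2, y_2) = (21·21 + 110·2·2, 21·2 + 2·21) = (881, 84)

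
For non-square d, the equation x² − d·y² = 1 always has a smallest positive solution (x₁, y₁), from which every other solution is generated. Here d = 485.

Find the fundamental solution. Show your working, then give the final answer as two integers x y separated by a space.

[22; 44] for √485; ℓ=1 ⇒ convergent index 1
i=0: a=22 ⇒ p=22, q=1
i=1: a=44 ⇒ p=969, q=44
→ (969, 44).  Check: 969²=938961, 485·44²=938960, difference 1.

969 44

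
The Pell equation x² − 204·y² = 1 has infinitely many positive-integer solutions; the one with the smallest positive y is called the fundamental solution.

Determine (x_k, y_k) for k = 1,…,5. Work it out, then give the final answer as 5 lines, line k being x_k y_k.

√204 = [14; 3,1,1,6,1,1,3,28, …], period ℓ=8 (even) → k=7
i=0: a=14 ⇒ p=14, q=1
…
i=4: a=6 ⇒ p=657, q=46
…
i=6: a=1 ⇒ p=1414, q=99
i=7: a=3 ⇒ p=4999, q=350
→ (4999, 350).  Check: 4999²=24990001, 204·350²=24990000, difference 1.
(4999+350√204)^2 = 49980001 + 3499300√204
(4999+350√204)^3 = 499700044999 + 34986001050√204
(4999+350√204)^4 = 4996000999920001 + 349790034998600√204
(4999+350√204)^5 = 49950017497500124999 + 3497200734930001750√204

4999 350
49980001 3499300
499700044999 34986001050
4996000999920001 349790034998600
49950017497500124999 3497200734930001750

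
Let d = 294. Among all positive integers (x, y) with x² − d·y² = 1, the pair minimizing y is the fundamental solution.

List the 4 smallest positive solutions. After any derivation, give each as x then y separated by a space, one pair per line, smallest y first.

4801 280
46099201 2688560
442644523201 25815552840
4250272665676801 247880935681120

[17; 6,1,4,1,6,34] for √294; ℓ=6 ⇒ convergent index 5
i=0: a=17 ⇒ p=17, q=1
…
i=3: a=4 ⇒ p=583, q=34
i=4: a=1 ⇒ p=703, q=41
i=5: a=6 ⇒ p=4801, q=280
(x₁, y₁) = (4801, 280);  4801² − 294·280² = 1 ✓
k=2:  x_2 = 4801·4801+294·280·280 = 46099201,  y_2 = 4801·280+280·4801 = 2688560
k=3:  x_3 = 4801·46099201+294·280·2688560 = 442644523201,  y_3 = 4801·2688560+280·46099201 = 25815552840
k=4:  x_4 = 4801·442644523201+294·280·25815552840 = 4250272665676801,  y_4 = 4801·25815552840+280·442644523201 = 247880935681120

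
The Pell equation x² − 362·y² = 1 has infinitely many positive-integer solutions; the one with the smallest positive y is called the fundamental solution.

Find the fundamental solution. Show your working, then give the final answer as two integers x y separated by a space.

723 38

√362 → a₀=19, period (38); ℓ=1 odd so k=1
i=0: a=19 ⇒ p=19, q=1
i=1: a=38 ⇒ p=723, q=38
(x₁, y₁) = (723, 38);  723² − 362·38² = 1 ✓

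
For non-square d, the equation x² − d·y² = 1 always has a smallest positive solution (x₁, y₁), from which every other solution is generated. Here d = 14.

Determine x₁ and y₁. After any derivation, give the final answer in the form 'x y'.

15 4

[3; 1,2,1,6] for √14; ℓ=4 ⇒ convergent index 3
i=0: a=3 ⇒ p=3, q=1
i=1: a=1 ⇒ p=4, q=1
i=2: a=2 ⇒ p=11, q=3
i=3: a=1 ⇒ p=15, q=4
→ (15, 4).  Check: 15²=225, 14·4²=224, difference 1.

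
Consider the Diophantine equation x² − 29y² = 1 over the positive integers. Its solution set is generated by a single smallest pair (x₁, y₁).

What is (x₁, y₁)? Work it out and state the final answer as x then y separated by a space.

√29 → a₀=5, period (2,1,1,2,10); ℓ=5 odd so k=9
step 0: (5, 1)  from 5·(1,0) + (0,1)
step 1: (11, 2)  from 2·(5,1) + (1,0)
step 2: (16, 3)  from 1·(11,2) + (5,1)
step 3: (27, 5)  from 1·(16,3) + (11,2)
step 4: (70, 13)  from 2·(27,5) + (16,3)
step 5: (727, 135)  from 10·(70,13) + (27,5)
step 6: (1524, 283)  from 2·(727,135) + (70,13)
step 7: (2251, 418)  from 1·(1524,283) + (727,135)
step 8: (3775, 701)  from 1·(2251,418) + (1524,283)
step 9: (9801, 1820)  from 2·(3775,701) + (2251,418)
(x₁, y₁) = (9801, 1820);  9801² − 29·1820² = 1 ✓

9801 1820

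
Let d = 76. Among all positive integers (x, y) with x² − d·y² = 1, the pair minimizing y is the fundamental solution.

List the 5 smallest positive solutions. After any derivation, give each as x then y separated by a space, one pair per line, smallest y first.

57799 6630
6681448801 766414740
772362118440199 88596011107890
89283516160768675201 10241521691283453480
10320995900380175197444999 1183899424380388644273150

d=76: √d = [8; 1,2,1,1,5,4,5,1,1,2,1,16] (ℓ=12, even), read p_11/q_11
i=0: a=8 ⇒ p=8, q=1
i=1: a=1 ⇒ p=9, q=1
…
i=3: a=1 ⇒ p=35, q=4
i=4: a=1 ⇒ p=61, q=7
i=5: a=5 ⇒ p=340, q=39
…
i=7: a=5 ⇒ p=7445, q=854
…
i=10: a=2 ⇒ p=41488, q=4759
i=11: a=1 ⇒ p=57799, q=6630
(x₁, y₁) = (57799, 6630);  57799² − 76·6630² = 1 ✓
n=2: (57799,6630)∘(57799,6630) = (57799·57799+76·6630·6630, 57799·6630+6630·57799) = (6681448801,766414740)
n=3: (6681448801,766414740)∘(57799,6630) = (57799·6681448801+76·6630·766414740, 57799·766414740+6630·6681448801) = (772362118440199,88596011107890)
n=4: (772362118440199,88596011107890)∘(57799,6630) = (57799·772362118440199+76·6630·88596011107890, 57799·88596011107890+6630·772362118440199) = (89283516160768675201,10241521691283453480)
n=5: (89283516160768675201,10241521691283453480)∘(57799,6630) = (57799·89283516160768675201+76·6630·10241521691283453480, 57799·10241521691283453480+6630·89283516160768675201) = (10320995900380175197444999,1183899424380388644273150)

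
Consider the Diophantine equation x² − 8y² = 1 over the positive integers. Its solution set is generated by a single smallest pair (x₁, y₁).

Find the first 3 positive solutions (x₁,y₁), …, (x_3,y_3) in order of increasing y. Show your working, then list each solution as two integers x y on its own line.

3 1
17 6
99 35

d=8: √d = [2; 1,4] (ℓ=2, even), read p_1/q_1
i=0: a=2 ⇒ p=2, q=1
i=1: a=1 ⇒ p=3, q=1
→ (3, 1).  Check: 3²=9, 8·1²=8, difference 1.
(3+1√8)^2 = 17 + 6√8
(3+1√8)^3 = 99 + 35√8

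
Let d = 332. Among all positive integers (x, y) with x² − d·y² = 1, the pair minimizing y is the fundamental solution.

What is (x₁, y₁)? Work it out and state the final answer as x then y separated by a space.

[18; 4,1,1,8,1,1,4,36] for √332; ℓ=8 ⇒ convergent index 7
k=0  a_k=18  p_k/q_k = 18/1
k=1  a_k=4  p_k/q_k = 73/4
k=2  a_k=1  p_k/q_k = 91/5
k=3  a_k=1  p_k/q_k = 164/9
k=4  a_k=8  p_k/q_k = 1403/77
k=5  a_k=1  p_k/q_k = 1567/86
k=6  a_k=1  p_k/q_k = 2970/163
k=7  a_k=4  p_k/q_k = 13447/738
→ (13447, 738).  Check: 13447²=180821809, 332·738²=180821808, difference 1.

13447 738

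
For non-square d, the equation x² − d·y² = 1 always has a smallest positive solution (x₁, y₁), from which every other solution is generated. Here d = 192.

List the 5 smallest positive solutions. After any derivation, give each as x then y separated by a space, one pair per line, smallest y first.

√192 → a₀=13, period (1,5,1,26); ℓ=4 even so k=3
step 0: (13, 1)  from 13·(1,0) + (0,1)
step 1: (14, 1)  from 1·(13,1) + (1,0)
step 2: (83, 6)  from 5·(14,1) + (13,1)
step 3: (97, 7)  from 1·(83,6) + (14,1)
fundamental: x₁=97, y₁=7  (since 9409 − 192·49 = 1)
k=2:  x_2 = 97·97+192·7·7 = 18817,  y_2 = 97·7+7·97 = 1358
k=3:  x_3 = 97·18817+192·7·1358 = 3650401,  y_3 = 97·1358+7·18817 = 263445
k=4:  x_4 = 97·3650401+192·7·263445 = 708158977,  y_4 = 97·263445+7·3650401 = 51106972
k=5:  x_5 = 97·708158977+192·7·51106972 = 137379191137,  y_5 = 97·51106972+7·708158977 = 9914489123

97 7
18817 1358
3650401 263445
708158977 51106972
137379191137 9914489123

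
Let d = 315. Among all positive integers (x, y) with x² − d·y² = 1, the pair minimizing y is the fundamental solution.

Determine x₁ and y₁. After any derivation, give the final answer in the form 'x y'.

√315 = [17; 1,2,1,34, …], period ℓ=4 (even) → k=3
k=0  a_k=17  p_k/q_k = 17/1
k=1  a_k=1  p_k/q_k = 18/1
k=2  a_k=2  p_k/q_k = 53/3
k=3  a_k=1  p_k/q_k = 71/4
→ (71, 4).  Check: 71²=5041, 315·4²=5040, difference 1.

71 4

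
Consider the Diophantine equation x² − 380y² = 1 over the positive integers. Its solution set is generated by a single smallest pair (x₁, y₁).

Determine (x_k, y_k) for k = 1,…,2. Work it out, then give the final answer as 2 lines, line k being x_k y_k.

39 2
3041 156

√380 = [19; 2,38, …], period ℓ=2 (even) → k=1
k=0  a_k=19  p_k/q_k = 19/1
k=1  a_k=2  p_k/q_k = 39/2
→ (39, 2).  Check: 39²=1521, 380·2²=1520, difference 1.
(x_2, y_2) = (39·39 + 380·2·2, 39·2 + 2·39) = (3041, 156)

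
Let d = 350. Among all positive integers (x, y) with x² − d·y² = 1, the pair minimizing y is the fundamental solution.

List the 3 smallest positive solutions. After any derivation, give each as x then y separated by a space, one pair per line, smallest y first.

[18; 1,2,2,2,1,36] for √350; ℓ=6 ⇒ convergent index 5
i=0: a=18 ⇒ p=18, q=1
…
i=3: a=2 ⇒ p=131, q=7
i=4: a=2 ⇒ p=318, q=17
i=5: a=1 ⇒ p=449, q=24
(x₁, y₁) = (449, 24);  449² − 350·24² = 1 ✓
k=2:  x_2 = 449·449+350·24·24 = 403201,  y_2 = 449·24+24·449 = 21552
k=3:  x_3 = 449·403201+350·24·21552 = 362074049,  y_3 = 449·21552+24·403201 = 19353672

449 24
403201 21552
362074049 19353672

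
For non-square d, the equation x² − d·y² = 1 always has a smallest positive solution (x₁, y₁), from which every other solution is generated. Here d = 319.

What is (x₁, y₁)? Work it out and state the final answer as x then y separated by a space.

12901780 722361

√319 → a₀=17, period (1,6,5,1,4,…,6,1,34); ℓ=14 even so k=13
a_0=17:  p_0=17·1+0=17,  q_0=17·0+1=1
a_1=1:  p_1=1·17+1=18,  q_1=1·1+0=1
a_2=6:  p_2=6·18+17=125,  q_2=6·1+1=7
…
a_4=1:  p_4=1·643+125=768,  q_4=1·36+7=43
a_5=4:  p_5=4·768+643=3715,  q_5=4·43+36=208
a_6=3:  p_6=3·3715+768=11913,  q_6=3·208+43=667
a_7=1:  p_7=1·11913+3715=15628,  q_7=1·667+208=875
a_8=3:  p_8=3·15628+11913=58797,  q_8=3·875+667=3292
a_9=4:  p_9=4·58797+15628=250816,  q_9=4·3292+875=14043
a_10=1:  p_10=1·250816+58797=309613,  q_10=1·14043+3292=17335
…
a_12=6:  p_12=6·1798881+309613=11102899,  q_12=6·100718+17335=621643
a_13=1:  p_13=1·11102899+1798881=12901780,  q_13=1·621643+100718=722361
→ (12901780, 722361).  Check: 12901780²=166455927168400, 319·722361²=166455927168399, difference 1.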